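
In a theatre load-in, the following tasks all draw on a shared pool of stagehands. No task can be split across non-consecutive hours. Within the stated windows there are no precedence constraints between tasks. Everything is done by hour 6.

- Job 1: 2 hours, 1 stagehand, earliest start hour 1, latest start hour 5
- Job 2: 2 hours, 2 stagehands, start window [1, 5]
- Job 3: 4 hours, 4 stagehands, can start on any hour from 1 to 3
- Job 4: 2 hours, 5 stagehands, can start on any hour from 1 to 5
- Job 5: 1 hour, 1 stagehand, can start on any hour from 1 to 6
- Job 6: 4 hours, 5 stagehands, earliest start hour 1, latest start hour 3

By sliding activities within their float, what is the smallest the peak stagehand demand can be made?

9

Early-start (Job 1@1, Job 2@1, Job 3@1, Job 4@1, Job 5@1, Job 6@1) gives peak 18: h1:18  h2:17  h3:9  h4:9  h5:0  h6:0.
Shift Job 3→3, Job 6→3.
Schedule Job 1@1, Job 2@1, Job 3@3, Job 4@1, Job 5@1, Job 6@3: h1:9  h2:8  h3:9  h4:9  h5:9  h6:9 — peak 9.
Total stagehand-hours = 53 over 6 hours ⇒ peak ≥ ⌈53/6⌉ = 9, so 9 is optimal.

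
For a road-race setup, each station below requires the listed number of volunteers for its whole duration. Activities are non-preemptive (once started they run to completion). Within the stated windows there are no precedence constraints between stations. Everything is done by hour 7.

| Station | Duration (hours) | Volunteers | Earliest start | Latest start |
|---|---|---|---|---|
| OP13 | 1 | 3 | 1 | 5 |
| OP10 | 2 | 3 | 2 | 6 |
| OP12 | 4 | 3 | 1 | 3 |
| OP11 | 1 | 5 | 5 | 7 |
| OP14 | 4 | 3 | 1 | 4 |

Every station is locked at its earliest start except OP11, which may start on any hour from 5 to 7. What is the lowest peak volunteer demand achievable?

9

OP11@5: h1:9  h2:9  h3:9  h4:6  h5:5  h6:0  h7:0 → peak 9
OP11@6: h1:9  h2:9  h3:9  h4:6  h5:0  h6:5  h7:0 → peak 9
OP11@7: h1:9  h2:9  h3:9  h4:6  h5:0  h6:0  h7:5 → peak 9
Best is OP11@5, peak 9.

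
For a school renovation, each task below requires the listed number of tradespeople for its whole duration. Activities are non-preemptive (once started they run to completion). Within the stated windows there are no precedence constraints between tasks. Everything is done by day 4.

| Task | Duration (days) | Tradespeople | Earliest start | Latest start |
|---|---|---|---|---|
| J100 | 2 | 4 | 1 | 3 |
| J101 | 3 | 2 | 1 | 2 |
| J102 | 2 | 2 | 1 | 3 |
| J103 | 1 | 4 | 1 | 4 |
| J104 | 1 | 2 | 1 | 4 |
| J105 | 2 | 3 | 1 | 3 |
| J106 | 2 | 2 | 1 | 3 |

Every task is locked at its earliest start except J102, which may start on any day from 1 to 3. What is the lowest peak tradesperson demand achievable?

17

J102@1: d1:19  d2:13  d3:2  d4:0 → peak 19
J102@2: d1:17  d2:13  d3:4  d4:0 → peak 17
J102@3: d1:17  d2:11  d3:4  d4:2 → peak 17
Best is J102@2, peak 17.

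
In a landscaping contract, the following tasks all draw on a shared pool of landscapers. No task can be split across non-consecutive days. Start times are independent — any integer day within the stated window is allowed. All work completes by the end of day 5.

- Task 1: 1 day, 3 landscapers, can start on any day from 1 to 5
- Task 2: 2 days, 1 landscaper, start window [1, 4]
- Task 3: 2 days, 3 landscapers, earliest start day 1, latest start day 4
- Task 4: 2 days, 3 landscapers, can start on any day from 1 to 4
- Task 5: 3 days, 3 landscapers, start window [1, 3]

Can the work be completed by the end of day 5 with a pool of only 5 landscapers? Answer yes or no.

Total landscaper-days = 26; over 5 days the average is 26/5 > 5, so some day must exceed 5.

no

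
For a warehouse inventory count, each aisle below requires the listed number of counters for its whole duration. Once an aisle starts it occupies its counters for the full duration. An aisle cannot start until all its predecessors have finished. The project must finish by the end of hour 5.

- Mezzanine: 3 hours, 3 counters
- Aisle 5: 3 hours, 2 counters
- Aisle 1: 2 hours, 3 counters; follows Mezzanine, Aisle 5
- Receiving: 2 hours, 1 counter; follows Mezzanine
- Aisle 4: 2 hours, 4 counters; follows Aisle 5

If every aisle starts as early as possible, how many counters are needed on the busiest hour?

8

Early-start schedule: Mezzanine@1, Aisle 5@1, Aisle 1@4, Receiving@4, Aisle 4@4.
Load per hour: hour 1: 5, hour 2: 5, hour 3: 5, hour 4: 8, hour 5: 8.
Peak is 8.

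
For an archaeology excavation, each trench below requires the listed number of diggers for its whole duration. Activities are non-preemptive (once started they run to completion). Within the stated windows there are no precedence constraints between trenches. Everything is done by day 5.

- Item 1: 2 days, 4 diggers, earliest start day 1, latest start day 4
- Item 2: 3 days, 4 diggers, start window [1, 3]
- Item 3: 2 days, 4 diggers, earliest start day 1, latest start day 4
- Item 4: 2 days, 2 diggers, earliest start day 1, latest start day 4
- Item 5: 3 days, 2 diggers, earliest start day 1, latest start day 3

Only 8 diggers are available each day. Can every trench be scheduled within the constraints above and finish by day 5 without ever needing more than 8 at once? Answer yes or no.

yes

Schedule Item 1@1, Item 2@1, Item 3@4, Item 4@3, Item 5@3: d1:8  d2:8  d3:8  d4:8  d5:6 — peak 8 ≤ 8.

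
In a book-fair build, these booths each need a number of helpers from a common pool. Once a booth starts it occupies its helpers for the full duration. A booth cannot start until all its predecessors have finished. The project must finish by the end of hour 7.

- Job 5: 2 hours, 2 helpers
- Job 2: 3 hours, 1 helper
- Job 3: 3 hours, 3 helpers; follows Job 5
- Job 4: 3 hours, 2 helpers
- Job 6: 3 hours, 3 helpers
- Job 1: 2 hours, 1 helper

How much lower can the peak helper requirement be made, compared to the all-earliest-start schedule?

Early-start peak: h1:9  h2:9  h3:9  h4:3  h5:3  h6:0  h7:0 ⇒ 9.
Leveled (Job 5@1, Job 2@1, Job 3@3, Job 4@1, Job 6@4, Job 1@1): h1:6  h2:6  h3:6  h4:6  h5:6  h6:3  h7:0 ⇒ 6.
Reduction 9 − 6 = 3.

3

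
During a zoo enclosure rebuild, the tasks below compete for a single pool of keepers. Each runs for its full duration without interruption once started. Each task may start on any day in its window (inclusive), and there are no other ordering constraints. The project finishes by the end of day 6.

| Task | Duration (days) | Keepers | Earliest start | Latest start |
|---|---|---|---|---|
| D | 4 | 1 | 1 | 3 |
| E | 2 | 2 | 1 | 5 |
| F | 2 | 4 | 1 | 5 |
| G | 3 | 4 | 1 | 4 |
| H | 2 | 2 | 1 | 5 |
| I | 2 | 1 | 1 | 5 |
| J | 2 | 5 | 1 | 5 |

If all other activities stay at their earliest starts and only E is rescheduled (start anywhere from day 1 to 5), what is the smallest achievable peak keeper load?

17

E@1: d1:19  d2:19  d3:5  d4:1  d5:0  d6:0 → peak 19
E@2: d1:17  d2:19  d3:7  d4:1  d5:0  d6:0 → peak 19
E@3: d1:17  d2:17  d3:7  d4:3  d5:0  d6:0 → peak 17
E@4: d1:17  d2:17  d3:5  d4:3  d5:2  d6:0 → peak 17
E@5: d1:17  d2:17  d3:5  d4:1  d5:2  d6:2 → peak 17
Best is E@3, peak 17.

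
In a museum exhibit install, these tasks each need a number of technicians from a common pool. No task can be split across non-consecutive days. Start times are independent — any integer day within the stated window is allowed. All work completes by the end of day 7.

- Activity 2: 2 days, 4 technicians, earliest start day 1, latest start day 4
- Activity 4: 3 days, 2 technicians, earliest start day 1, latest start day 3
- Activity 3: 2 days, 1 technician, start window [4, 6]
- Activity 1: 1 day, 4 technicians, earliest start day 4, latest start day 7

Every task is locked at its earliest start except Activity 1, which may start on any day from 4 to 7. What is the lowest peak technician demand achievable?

6

Activity 1@4: d1:6  d2:6  d3:2  d4:5  d5:1  d6:0  d7:0 → peak 6
Activity 1@5: d1:6  d2:6  d3:2  d4:1  d5:5  d6:0  d7:0 → peak 6
Activity 1@6: d1:6  d2:6  d3:2  d4:1  d5:1  d6:4  d7:0 → peak 6
Activity 1@7: d1:6  d2:6  d3:2  d4:1  d5:1  d6:0  d7:4 → peak 6
Best is Activity 1@4, peak 6.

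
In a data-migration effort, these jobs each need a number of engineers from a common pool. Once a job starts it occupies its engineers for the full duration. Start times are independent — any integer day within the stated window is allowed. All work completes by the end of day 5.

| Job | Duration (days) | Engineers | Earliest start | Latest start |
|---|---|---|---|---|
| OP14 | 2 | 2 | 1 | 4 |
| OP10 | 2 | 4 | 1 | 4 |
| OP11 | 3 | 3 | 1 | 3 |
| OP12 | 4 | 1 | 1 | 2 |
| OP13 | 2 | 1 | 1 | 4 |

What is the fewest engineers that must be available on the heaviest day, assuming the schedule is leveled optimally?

Early-start (OP14@1, OP10@1, OP11@1, OP12@1, OP13@1) gives peak 11: d1:11  d2:11  d3:4  d4:1  d5:0.
Shift OP10→4, OP13→3.
Schedule OP14@1, OP10@4, OP11@1, OP12@1, OP13@3: d1:6  d2:6  d3:5  d4:6  d5:4 — peak 6.
Total engineer-days = 27 over 5 days ⇒ peak ≥ ⌈27/5⌉ = 6, so 6 is optimal.

6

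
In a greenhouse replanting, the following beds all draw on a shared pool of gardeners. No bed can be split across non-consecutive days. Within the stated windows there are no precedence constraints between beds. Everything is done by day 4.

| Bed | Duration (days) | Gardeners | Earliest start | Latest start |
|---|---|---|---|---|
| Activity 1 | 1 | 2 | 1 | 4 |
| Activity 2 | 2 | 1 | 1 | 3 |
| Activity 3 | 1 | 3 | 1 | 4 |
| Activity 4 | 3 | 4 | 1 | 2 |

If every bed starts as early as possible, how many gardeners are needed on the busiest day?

10

Early-start schedule: Activity 1@1, Activity 2@1, Activity 3@1, Activity 4@1.
Load per day: day 1: 10, day 2: 5, day 3: 4, day 4: 0.
Peak is 10.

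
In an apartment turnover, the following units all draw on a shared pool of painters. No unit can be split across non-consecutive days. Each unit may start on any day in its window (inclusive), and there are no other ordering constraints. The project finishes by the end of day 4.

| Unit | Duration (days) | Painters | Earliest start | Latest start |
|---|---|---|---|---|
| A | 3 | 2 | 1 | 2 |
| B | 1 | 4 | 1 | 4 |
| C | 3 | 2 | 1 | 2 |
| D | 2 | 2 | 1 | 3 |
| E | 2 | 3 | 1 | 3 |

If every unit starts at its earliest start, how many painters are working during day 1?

13

At early start, day 1 has: A, B, C, D, E.
Demand: 2 + 4 + 2 + 2 + 3 = 13.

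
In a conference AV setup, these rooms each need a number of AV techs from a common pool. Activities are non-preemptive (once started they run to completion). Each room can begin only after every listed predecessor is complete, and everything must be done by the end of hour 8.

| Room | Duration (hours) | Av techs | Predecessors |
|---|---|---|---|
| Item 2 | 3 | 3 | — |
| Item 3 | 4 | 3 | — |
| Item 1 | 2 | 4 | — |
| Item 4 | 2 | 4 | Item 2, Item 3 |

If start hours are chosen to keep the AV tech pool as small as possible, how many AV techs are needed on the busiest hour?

6

Early-start (Item 2@1, Item 3@1, Item 1@1, Item 4@5) gives peak 10: h1:10  h2:10  h3:6  h4:3  h5:4  h6:4  h7:0  h8:0.
Shift Item 1→5, Item 4→7.
Schedule Item 2@1, Item 3@1, Item 1@5, Item 4@7: h1:6  h2:6  h3:6  h4:3  h5:4  h6:4  h7:4  h8:4 — peak 6.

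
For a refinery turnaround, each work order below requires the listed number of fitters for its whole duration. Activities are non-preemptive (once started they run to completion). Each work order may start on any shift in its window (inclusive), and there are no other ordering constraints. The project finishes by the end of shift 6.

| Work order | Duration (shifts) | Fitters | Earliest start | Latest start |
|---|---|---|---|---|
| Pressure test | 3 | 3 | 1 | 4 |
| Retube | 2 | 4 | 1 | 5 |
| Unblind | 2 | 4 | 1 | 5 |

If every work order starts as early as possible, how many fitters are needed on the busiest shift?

11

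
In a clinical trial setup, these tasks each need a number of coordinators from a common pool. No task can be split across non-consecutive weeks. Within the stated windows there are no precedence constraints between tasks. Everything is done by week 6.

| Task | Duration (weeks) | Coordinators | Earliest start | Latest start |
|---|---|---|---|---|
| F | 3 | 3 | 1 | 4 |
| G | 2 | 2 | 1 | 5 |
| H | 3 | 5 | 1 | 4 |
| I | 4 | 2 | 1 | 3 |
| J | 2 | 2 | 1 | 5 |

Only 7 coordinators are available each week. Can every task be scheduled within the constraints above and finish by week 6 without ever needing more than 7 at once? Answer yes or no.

yes

Schedule F@1, G@1, H@4, I@1, J@5: w1:7  w2:7  w3:5  w4:7  w5:7  w6:7 — peak 7 ≤ 7.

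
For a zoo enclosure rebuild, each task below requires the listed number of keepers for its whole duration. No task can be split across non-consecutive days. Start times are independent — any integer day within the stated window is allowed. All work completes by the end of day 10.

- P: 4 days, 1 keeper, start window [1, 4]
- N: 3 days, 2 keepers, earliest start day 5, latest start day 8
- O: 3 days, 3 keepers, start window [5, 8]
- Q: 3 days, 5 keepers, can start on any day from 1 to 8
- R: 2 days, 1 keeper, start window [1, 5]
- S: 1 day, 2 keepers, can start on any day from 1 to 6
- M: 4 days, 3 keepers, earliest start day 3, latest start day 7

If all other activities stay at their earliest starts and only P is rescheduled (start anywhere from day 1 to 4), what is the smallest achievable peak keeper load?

9

P@1: d1:9  d2:7  d3:9  d4:4  d5:8  d6:8  d7:5  d8:0  d9:0  d10:0 → peak 9
P@2: d1:8  d2:7  d3:9  d4:4  d5:9  d6:8  d7:5  d8:0  d9:0  d10:0 → peak 9
P@3: d1:8  d2:6  d3:9  d4:4  d5:9  d6:9  d7:5  d8:0  d9:0  d10:0 → peak 9
P@4: d1:8  d2:6  d3:8  d4:4  d5:9  d6:9  d7:6  d8:0  d9:0  d10:0 → peak 9
Best is P@1, peak 9.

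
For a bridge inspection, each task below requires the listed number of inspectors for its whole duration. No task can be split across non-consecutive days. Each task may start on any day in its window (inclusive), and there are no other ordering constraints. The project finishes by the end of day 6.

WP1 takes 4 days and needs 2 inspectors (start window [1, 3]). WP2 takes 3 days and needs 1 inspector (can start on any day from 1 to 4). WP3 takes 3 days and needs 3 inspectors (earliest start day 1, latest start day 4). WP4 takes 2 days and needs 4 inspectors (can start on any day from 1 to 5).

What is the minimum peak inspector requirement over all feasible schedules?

5

Early-start (WP1@1, WP2@1, WP3@1, WP4@1) gives peak 10: d1:10  d2:10  d3:6  d4:2  d5:0  d6:0.
Shift WP2→4, WP4→5.
Schedule WP1@1, WP2@4, WP3@1, WP4@5: d1:5  d2:5  d3:5  d4:3  d5:5  d6:5 — peak 5.
Total inspector-days = 28 over 6 days ⇒ peak ≥ ⌈28/6⌉ = 5, so 5 is optimal.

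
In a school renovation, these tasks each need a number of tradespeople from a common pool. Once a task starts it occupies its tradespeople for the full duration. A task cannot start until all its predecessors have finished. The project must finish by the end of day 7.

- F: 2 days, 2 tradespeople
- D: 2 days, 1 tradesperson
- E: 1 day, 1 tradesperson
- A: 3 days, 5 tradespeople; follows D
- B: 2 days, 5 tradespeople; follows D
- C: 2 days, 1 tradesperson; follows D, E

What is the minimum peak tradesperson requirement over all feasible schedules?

6

Early-start (F@1, D@1, E@1, A@3, B@3, C@3) gives peak 11: d1:4  d2:3  d3:11  d4:11  d5:5  d6:0  d7:0.
Shift B→6.
Schedule F@1, D@1, E@1, A@3, B@6, C@3: d1:4  d2:3  d3:6  d4:6  d5:5  d6:5  d7:5 — peak 6.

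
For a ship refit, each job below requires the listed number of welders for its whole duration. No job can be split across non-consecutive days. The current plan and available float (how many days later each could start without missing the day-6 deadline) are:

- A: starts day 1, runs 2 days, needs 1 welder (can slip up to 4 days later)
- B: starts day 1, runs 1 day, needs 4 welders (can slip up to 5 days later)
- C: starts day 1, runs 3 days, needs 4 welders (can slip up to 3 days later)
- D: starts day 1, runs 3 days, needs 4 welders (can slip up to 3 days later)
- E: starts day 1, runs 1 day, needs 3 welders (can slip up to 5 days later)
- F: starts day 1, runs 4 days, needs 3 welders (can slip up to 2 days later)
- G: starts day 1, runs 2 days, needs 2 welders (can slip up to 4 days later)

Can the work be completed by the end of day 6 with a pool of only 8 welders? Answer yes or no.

Total welder-days = 49; over 6 days the average is 49/6 > 8, so some day must exceed 8.

no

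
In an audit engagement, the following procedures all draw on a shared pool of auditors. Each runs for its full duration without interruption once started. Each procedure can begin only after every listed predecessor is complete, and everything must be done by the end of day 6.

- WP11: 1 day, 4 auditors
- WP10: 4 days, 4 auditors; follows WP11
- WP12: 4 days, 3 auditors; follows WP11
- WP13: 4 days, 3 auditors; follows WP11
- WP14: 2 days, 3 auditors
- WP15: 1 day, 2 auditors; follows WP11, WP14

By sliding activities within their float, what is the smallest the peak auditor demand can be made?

10

Early-start (WP11@1, WP10@2, WP12@2, WP13@2, WP14@1, WP15@3) gives peak 13: d1:7  d2:13  d3:12  d4:10  d5:10  d6:0.
Shift WP13→3, WP15→6.
Schedule WP11@1, WP10@2, WP12@2, WP13@3, WP14@1, WP15@6: d1:7  d2:10  d3:10  d4:10  d5:10  d6:5 — peak 10.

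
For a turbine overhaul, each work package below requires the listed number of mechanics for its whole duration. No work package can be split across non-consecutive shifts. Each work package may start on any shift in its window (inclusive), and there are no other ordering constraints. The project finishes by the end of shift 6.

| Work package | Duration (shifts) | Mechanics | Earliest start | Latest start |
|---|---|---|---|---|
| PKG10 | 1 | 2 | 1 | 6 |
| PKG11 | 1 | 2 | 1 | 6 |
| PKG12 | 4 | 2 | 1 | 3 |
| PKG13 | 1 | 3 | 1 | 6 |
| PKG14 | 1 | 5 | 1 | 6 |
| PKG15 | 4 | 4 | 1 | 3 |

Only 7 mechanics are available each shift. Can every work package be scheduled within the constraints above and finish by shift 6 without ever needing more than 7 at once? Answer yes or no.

Schedule PKG10@1, PKG11@1, PKG12@1, PKG13@5, PKG14@2, PKG15@3: s1:6  s2:7  s3:6  s4:6  s5:7  s6:4 — peak 7 ≤ 7.

yes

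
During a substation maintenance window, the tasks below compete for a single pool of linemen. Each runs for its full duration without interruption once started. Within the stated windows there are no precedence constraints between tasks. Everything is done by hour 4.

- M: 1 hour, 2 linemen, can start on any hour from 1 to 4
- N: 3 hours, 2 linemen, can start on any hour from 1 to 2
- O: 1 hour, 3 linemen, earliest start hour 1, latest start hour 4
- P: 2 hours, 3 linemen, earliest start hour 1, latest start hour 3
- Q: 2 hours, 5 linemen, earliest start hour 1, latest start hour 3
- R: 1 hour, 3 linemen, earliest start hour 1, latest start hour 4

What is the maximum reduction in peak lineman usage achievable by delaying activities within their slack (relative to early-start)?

10

Early-start peak: h1:18  h2:10  h3:2  h4:0 ⇒ 18.
Leveled (M@1, N@1, O@2, P@1, Q@3, R@4): h1:7  h2:8  h3:7  h4:8 ⇒ 8.
Reduction 18 − 8 = 10.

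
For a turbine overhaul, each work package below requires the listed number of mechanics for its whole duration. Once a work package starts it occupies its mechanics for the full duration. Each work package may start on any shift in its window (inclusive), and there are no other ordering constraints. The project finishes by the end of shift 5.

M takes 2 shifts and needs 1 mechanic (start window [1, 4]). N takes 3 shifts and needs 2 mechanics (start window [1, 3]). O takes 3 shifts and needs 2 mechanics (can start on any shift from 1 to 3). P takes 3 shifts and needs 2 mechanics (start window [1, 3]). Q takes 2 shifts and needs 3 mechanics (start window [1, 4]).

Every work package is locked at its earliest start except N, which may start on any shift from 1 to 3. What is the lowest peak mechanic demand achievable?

8

N@1: s1:10  s2:10  s3:6  s4:0  s5:0 → peak 10
N@2: s1:8  s2:10  s3:6  s4:2  s5:0 → peak 10
N@3: s1:8  s2:8  s3:6  s4:2  s5:2 → peak 8
Best is N@3, peak 8.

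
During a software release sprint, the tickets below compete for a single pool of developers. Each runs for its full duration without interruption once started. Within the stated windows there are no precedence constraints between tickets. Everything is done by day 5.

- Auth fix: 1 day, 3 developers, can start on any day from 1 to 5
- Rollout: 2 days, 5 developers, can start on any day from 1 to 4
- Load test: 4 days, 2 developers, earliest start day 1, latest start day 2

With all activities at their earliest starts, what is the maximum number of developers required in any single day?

Early-start schedule: Auth fix@1, Rollout@1, Load test@1.
Load per day: day 1: 10, day 2: 7, day 3: 2, day 4: 2, day 5: 0.
Peak is 10.

10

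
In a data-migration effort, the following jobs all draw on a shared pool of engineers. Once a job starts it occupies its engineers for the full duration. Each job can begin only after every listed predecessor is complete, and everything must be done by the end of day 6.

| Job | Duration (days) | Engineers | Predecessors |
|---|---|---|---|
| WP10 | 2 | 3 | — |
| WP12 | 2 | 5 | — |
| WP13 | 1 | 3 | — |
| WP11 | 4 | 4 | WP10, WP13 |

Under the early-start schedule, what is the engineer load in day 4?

4

At early start, day 4 has: WP11.
Demand: 4 = 4.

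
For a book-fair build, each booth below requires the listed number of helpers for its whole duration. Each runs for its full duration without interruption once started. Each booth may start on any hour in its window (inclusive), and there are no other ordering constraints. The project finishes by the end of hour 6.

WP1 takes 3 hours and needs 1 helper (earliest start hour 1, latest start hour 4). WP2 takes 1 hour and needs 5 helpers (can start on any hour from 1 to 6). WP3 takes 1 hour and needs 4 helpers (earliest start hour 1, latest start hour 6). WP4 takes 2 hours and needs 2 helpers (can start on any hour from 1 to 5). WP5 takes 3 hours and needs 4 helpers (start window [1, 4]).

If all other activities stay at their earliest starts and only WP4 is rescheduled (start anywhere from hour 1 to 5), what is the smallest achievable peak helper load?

14

WP4@1: h1:16  h2:7  h3:5  h4:0  h5:0  h6:0 → peak 16
WP4@2: h1:14  h2:7  h3:7  h4:0  h5:0  h6:0 → peak 14
WP4@3: h1:14  h2:5  h3:7  h4:2  h5:0  h6:0 → peak 14
WP4@4: h1:14  h2:5  h3:5  h4:2  h5:2  h6:0 → peak 14
WP4@5: h1:14  h2:5  h3:5  h4:0  h5:2  h6:2 → peak 14
Best is WP4@2, peak 14.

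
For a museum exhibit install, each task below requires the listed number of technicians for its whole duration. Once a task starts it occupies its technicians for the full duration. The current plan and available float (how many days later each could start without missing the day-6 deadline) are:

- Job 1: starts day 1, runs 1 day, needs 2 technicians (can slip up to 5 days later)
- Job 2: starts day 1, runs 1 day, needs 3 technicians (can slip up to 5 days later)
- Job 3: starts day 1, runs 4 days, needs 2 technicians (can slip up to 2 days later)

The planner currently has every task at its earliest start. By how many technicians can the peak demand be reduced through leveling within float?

4

Early-start peak: d1:7  d2:2  d3:2  d4:2  d5:0  d6:0 ⇒ 7.
Leveled (Job 1@1, Job 2@2, Job 3@3): d1:2  d2:3  d3:2  d4:2  d5:2  d6:2 ⇒ 3.
Reduction 7 − 3 = 4.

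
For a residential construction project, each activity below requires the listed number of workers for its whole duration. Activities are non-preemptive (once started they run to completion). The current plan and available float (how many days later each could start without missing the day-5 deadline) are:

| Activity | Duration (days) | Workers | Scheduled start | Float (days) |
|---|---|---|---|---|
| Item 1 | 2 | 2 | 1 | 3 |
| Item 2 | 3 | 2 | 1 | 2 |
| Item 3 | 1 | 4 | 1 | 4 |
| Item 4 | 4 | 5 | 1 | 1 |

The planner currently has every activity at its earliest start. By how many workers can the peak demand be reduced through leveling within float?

Early-start peak: d1:13  d2:9  d3:7  d4:5  d5:0 ⇒ 13.
Leveled (Item 1@1, Item 2@3, Item 3@1, Item 4@2): d1:6  d2:7  d3:7  d4:7  d5:7 ⇒ 7.
Reduction 13 − 7 = 6.

6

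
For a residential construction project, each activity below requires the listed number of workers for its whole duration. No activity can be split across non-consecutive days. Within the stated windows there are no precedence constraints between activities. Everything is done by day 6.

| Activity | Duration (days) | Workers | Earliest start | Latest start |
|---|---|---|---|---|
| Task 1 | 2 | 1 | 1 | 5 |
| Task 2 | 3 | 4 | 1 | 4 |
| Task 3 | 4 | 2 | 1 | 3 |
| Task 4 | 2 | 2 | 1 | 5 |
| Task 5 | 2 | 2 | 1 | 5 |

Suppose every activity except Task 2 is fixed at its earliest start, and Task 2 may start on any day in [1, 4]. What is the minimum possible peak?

7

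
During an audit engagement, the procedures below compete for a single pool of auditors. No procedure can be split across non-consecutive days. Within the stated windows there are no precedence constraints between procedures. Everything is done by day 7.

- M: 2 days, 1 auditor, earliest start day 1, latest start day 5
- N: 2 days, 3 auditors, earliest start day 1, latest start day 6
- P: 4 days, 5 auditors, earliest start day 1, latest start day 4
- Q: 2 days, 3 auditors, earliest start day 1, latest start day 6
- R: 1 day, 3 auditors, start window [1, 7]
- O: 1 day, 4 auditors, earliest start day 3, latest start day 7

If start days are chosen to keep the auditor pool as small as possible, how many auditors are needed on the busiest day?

7

Early-start (M@1, N@1, P@1, Q@1, R@1, O@3) gives peak 15: d1:15  d2:12  d3:9  d4:5  d5:0  d6:0  d7:0.
Shift P→3, R→7, O→7.
Schedule M@1, N@1, P@3, Q@1, R@7, O@7: d1:7  d2:7  d3:5  d4:5  d5:5  d6:5  d7:7 — peak 7.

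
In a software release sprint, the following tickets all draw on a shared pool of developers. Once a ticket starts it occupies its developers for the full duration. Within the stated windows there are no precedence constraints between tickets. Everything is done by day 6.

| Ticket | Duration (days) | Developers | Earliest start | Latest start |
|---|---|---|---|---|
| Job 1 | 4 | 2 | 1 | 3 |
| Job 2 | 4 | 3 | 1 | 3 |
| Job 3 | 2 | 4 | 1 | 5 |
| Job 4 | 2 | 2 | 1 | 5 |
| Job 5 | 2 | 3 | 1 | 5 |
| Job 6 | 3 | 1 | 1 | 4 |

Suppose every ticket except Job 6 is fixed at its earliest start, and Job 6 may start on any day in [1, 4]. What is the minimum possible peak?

14

Job 6@1: d1:15  d2:15  d3:6  d4:5  d5:0  d6:0 → peak 15
Job 6@2: d1:14  d2:15  d3:6  d4:6  d5:0  d6:0 → peak 15
Job 6@3: d1:14  d2:14  d3:6  d4:6  d5:1  d6:0 → peak 14
Job 6@4: d1:14  d2:14  d3:5  d4:6  d5:1  d6:1 → peak 14
Best is Job 6@3, peak 14.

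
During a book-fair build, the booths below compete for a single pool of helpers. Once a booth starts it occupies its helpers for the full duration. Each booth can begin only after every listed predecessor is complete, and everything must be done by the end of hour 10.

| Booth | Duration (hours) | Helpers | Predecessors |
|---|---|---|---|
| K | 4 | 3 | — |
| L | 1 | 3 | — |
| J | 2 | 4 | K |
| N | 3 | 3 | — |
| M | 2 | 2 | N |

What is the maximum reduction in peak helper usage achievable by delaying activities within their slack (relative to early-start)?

4

Early-start peak: h1:9  h2:6  h3:6  h4:5  h5:6  h6:4  h7:0  h8:0  h9:0  h10:0 ⇒ 9.
Leveled (K@4, L@8, J@9, N@1, M@4): h1:3  h2:3  h3:3  h4:5  h5:5  h6:3  h7:3  h8:3  h9:4  h10:4 ⇒ 5.
Reduction 9 − 5 = 4.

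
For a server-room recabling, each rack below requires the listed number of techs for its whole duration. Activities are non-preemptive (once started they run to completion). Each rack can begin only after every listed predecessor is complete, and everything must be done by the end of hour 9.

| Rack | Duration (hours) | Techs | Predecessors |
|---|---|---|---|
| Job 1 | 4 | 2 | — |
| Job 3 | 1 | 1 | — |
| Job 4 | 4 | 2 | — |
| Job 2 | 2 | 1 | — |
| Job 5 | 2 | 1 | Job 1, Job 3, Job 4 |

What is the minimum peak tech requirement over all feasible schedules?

4

Early-start (Job 1@1, Job 3@1, Job 4@1, Job 2@1, Job 5@5) gives peak 6: h1:6  h2:5  h3:4  h4:4  h5:1  h6:1  h7:0  h8:0  h9:0.
Shift Job 4→2, Job 2→5, Job 5→6.
Schedule Job 1@1, Job 3@1, Job 4@2, Job 2@5, Job 5@6: h1:3  h2:4  h3:4  h4:4  h5:3  h6:2  h7:1  h8:0  h9:0 — peak 4.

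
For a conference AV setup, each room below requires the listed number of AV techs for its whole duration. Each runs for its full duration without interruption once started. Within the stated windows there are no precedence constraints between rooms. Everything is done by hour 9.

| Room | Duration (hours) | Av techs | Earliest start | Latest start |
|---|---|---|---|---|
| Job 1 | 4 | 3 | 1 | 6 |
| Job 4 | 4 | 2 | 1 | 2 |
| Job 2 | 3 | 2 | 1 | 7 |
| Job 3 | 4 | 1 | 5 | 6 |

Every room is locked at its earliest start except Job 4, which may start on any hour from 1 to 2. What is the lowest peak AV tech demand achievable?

7

Job 4@1: h1:7  h2:7  h3:7  h4:5  h5:1  h6:1  h7:1  h8:1  h9:0 → peak 7
Job 4@2: h1:5  h2:7  h3:7  h4:5  h5:3  h6:1  h7:1  h8:1  h9:0 → peak 7
Best is Job 4@1, peak 7.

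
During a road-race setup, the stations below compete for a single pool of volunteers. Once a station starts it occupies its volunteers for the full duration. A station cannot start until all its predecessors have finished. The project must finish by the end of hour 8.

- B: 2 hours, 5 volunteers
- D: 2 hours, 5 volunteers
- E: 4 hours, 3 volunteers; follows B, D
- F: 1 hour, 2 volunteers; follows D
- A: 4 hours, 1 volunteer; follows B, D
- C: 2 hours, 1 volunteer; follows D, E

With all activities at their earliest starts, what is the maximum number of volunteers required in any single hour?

10

Early-start schedule: B@1, D@1, E@3, F@3, A@3, C@7.
Load per hour: hour 1: 10, hour 2: 10, hour 3: 6, hour 4: 4, hour 5: 4, hour 6: 4, hour 7: 1, hour 8: 1.
Peak is 10.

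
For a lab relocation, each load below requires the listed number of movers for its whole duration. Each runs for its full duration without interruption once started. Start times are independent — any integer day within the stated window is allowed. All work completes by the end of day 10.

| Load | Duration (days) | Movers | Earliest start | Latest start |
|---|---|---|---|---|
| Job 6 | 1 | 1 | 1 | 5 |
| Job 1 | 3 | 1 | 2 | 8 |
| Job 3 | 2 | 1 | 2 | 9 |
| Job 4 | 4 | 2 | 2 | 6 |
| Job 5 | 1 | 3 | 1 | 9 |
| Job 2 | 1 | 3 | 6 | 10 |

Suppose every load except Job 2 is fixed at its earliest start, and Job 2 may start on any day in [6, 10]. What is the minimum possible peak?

4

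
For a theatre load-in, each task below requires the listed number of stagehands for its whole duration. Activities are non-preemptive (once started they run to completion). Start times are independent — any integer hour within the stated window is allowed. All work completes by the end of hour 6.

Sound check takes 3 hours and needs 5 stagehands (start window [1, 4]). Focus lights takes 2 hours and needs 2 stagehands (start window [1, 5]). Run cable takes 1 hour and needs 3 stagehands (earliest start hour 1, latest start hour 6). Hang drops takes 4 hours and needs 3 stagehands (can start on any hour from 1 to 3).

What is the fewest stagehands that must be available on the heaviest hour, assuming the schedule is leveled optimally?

Early-start (Sound check@1, Focus lights@1, Run cable@1, Hang drops@1) gives peak 13: h1:13  h2:10  h3:8  h4:3  h5:0  h6:0.
Shift Run cable→4, Hang drops→3.
Schedule Sound check@1, Focus lights@1, Run cable@4, Hang drops@3: h1:7  h2:7  h3:8  h4:6  h5:3  h6:3 — peak 8.

8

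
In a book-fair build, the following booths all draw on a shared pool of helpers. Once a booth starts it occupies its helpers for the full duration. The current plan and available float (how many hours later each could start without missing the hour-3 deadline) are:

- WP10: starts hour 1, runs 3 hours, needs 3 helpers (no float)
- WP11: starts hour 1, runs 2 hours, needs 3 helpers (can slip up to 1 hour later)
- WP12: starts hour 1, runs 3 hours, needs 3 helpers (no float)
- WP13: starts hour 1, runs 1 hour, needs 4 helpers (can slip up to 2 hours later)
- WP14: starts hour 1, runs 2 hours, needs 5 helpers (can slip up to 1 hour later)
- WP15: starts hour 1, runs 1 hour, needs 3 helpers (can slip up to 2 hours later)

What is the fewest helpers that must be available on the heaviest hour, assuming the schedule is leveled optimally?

Early-start (WP10@1, WP11@1, WP12@1, WP13@1, WP14@1, WP15@1) gives peak 21: h1:21  h2:14  h3:6.
Shift WP14→2, WP15→3.
Schedule WP10@1, WP11@1, WP12@1, WP13@1, WP14@2, WP15@3: h1:13  h2:14  h3:14 — peak 14.
Total helper-hours = 41 over 3 hours ⇒ peak ≥ ⌈41/3⌉ = 14, so 14 is optimal.

14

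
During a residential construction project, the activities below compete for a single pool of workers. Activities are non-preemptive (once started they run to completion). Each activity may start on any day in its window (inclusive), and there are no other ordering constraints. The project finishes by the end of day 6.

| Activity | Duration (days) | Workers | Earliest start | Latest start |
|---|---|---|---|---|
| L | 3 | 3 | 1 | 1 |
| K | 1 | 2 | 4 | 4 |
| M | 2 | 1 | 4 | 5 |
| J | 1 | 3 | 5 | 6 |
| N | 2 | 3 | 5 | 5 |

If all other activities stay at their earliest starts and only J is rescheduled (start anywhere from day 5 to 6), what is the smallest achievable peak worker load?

J@5: d1:3  d2:3  d3:3  d4:3  d5:7  d6:3 → peak 7
J@6: d1:3  d2:3  d3:3  d4:3  d5:4  d6:6 → peak 6
Best is J@6, peak 6.

6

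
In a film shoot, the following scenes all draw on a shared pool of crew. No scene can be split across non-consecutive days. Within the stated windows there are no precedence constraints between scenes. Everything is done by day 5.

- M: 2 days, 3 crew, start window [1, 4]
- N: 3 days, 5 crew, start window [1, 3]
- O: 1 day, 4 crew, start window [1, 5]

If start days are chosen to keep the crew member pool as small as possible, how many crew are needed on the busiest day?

7

Early-start (M@1, N@1, O@1) gives peak 12: d1:12  d2:8  d3:5  d4:0  d5:0.
Shift N→3.
Schedule M@1, N@3, O@1: d1:7  d2:3  d3:5  d4:5  d5:5 — peak 7.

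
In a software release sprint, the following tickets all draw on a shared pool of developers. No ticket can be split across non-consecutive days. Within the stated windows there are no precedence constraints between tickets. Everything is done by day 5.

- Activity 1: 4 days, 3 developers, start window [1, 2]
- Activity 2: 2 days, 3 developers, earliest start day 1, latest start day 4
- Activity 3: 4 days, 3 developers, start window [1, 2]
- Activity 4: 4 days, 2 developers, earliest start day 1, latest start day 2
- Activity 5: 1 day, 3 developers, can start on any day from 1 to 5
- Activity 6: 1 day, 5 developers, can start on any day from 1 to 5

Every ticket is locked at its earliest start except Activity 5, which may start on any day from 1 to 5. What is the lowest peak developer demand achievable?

16

Activity 5@1: d1:19  d2:11  d3:8  d4:8  d5:0 → peak 19
Activity 5@2: d1:16  d2:14  d3:8  d4:8  d5:0 → peak 16
Activity 5@3: d1:16  d2:11  d3:11  d4:8  d5:0 → peak 16
Activity 5@4: d1:16  d2:11  d3:8  d4:11  d5:0 → peak 16
Activity 5@5: d1:16  d2:11  d3:8  d4:8  d5:3 → peak 16
Best is Activity 5@2, peak 16.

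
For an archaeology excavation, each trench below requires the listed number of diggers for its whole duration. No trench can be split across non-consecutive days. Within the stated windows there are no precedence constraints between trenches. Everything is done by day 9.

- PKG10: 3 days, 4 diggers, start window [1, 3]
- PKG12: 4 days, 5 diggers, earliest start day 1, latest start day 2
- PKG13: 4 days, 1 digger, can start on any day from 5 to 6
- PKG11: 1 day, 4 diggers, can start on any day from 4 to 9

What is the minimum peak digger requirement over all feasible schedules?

9

Schedule PKG10@1, PKG12@1, PKG13@5, PKG11@4: d1:9  d2:9  d3:9  d4:9  d5:1  d6:1  d7:1  d8:1  d9:0 — peak 9.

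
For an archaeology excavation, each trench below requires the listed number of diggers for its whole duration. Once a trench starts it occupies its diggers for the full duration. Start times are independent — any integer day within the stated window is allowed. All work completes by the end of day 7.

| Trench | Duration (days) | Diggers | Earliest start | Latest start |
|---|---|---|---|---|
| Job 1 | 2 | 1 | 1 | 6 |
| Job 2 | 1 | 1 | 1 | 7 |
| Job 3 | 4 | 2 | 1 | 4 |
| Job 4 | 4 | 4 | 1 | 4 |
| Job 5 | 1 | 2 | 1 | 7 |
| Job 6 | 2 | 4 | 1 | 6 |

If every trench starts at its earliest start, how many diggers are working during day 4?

At early start, day 4 has: Job 3, Job 4.
Demand: 2 + 4 = 6.

6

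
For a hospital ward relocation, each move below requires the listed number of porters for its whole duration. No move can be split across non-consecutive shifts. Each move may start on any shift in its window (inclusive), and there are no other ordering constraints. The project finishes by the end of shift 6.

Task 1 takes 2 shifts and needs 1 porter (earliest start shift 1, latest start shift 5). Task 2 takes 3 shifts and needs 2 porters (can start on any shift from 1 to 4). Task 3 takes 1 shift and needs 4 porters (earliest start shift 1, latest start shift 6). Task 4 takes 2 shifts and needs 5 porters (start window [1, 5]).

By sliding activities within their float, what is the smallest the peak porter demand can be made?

Early-start (Task 1@1, Task 2@1, Task 3@1, Task 4@1) gives peak 12: s1:12  s2:8  s3:2  s4:0  s5:0  s6:0.
Shift Task 3→4, Task 4→5.
Schedule Task 1@1, Task 2@1, Task 3@4, Task 4@5: s1:3  s2:3  s3:2  s4:4  s5:5  s6:5 — peak 5.

5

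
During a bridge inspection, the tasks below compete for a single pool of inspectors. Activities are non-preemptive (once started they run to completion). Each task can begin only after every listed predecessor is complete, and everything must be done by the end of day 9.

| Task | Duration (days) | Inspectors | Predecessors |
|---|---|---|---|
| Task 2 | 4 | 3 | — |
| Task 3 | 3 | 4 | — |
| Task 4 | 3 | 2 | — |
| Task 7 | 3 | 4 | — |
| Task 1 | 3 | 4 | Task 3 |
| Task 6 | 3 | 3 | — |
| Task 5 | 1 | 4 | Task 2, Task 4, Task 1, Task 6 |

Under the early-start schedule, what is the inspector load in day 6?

4

At early start, day 6 has: Task 1.
Demand: 4 = 4.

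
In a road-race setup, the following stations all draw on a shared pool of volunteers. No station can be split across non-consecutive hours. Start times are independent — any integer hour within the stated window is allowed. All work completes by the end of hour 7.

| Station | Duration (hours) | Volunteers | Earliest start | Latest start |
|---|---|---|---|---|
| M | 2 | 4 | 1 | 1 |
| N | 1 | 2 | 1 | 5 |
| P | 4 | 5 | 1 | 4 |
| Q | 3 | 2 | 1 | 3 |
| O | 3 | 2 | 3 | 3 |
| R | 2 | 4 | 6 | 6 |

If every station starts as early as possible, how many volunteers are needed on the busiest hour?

Early-start schedule: M@1, N@1, P@1, Q@1, O@3, R@6.
Load per hour: hour 1: 13, hour 2: 11, hour 3: 9, hour 4: 7, hour 5: 2, hour 6: 4, hour 7: 4.
Peak is 13.

13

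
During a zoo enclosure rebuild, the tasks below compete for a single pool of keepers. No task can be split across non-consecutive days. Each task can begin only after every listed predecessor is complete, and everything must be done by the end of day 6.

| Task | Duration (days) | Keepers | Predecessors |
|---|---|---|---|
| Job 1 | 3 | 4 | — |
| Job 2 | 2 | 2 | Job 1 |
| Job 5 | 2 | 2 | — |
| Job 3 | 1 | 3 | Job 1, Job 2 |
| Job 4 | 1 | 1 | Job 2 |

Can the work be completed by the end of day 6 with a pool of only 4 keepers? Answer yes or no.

yes

Schedule Job 1@1, Job 2@4, Job 5@4, Job 3@6, Job 4@6: d1:4  d2:4  d3:4  d4:4  d5:4  d6:4 — peak 4 ≤ 4.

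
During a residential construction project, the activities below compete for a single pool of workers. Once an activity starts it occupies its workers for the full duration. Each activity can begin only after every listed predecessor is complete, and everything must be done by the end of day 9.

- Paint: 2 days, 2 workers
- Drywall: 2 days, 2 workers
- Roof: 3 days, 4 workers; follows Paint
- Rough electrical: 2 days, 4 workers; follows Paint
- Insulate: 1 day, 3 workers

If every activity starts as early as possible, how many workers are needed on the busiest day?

8

Early-start schedule: Paint@1, Drywall@1, Roof@3, Rough electrical@3, Insulate@1.
Load per day: day 1: 7, day 2: 4, day 3: 8, day 4: 8, day 5: 4, day 6: 0, day 7: 0, day 8: 0, day 9: 0.
Peak is 8.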